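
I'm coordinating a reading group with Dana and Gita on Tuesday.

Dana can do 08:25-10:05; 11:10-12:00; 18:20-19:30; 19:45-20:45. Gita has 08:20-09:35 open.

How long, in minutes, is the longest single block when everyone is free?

70

Dana ∩ Gita: 08:25-09:35.
So the common availability across everyone is 08:25-09:35.
The longest is 08:25-09:35 at 70 minutes.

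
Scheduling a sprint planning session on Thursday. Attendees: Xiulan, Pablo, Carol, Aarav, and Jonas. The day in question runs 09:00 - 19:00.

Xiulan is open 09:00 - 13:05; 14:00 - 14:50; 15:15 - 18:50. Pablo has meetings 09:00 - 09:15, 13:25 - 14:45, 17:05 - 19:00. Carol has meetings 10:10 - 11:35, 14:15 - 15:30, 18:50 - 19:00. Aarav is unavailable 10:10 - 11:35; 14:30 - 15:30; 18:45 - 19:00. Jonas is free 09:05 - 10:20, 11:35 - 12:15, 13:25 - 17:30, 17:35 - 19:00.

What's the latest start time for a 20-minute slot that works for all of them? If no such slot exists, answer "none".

Xiulan free: 09:00-13:05, 14:00-14:50, 15:15-18:50.
Pablo free: 09:15-13:25, 14:45-17:05 (invert busy blocks within the working day).
Carol free: 09:00-10:10, 11:35-14:15, 15:30-18:50 (invert busy blocks within the working day).
Aarav free: 09:00-10:10, 11:35-14:30, 15:30-18:45 (invert busy blocks within the working day).
Jonas free: 09:05-10:20, 11:35-12:15, 13:25-17:30, 17:35-19:00.
Xiulan ∩ Pablo: 09:15-13:05, 14:45-14:50, 15:15-17:05.
Xiulan ∩ Pablo ∩ Carol: 09:15-10:10, 11:35-13:05, 15:30-17:05.
Xiulan ∩ Pablo ∩ Carol ∩ Aarav: 09:15-10:10, 11:35-13:05, 15:30-17:05.
Xiulan ∩ Pablo ∩ Carol ∩ Aarav ∩ Jonas: 09:15-10:10, 11:35-12:15, 15:30-17:05.
So the common availability across everyone is 09:15-10:10, 11:35-12:15, 15:30-17:05.
The last common window of at least 20 minutes is 15:30-17:05; a 20-minute meeting can start as late as 16:45 and still end by 17:05.

16:45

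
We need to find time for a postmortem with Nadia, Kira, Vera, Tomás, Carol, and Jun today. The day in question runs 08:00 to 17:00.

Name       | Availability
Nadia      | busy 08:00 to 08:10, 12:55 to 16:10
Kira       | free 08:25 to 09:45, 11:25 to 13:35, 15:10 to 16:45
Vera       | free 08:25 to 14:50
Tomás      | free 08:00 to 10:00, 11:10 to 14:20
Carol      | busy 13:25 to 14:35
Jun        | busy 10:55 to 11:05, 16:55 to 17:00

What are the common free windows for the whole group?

Nadia free: 08:10-12:55, 16:10-17:00 (invert busy blocks within the working day).
Kira free: 08:25-09:45, 11:25-13:35, 15:10-16:45.
Vera free: 08:25-14:50.
Tomás free: 08:00-10:00, 11:10-14:20.
Carol free: 08:00-13:25, 14:35-17:00 (invert busy blocks within the working day).
Jun free: 08:00-10:55, 11:05-16:55 (invert busy blocks within the working day).
Nadia ∩ Kira: 08:25-09:45, 11:25-12:55, 16:10-16:45.
Nadia ∩ Kira ∩ Vera: 08:25-09:45, 11:25-12:55.
Nadia ∩ Kira ∩ Vera ∩ Tomás: 08:25-09:45, 11:25-12:55.
Nadia ∩ Kira ∩ Vera ∩ Tomás ∩ Carol: 08:25-09:45, 11:25-12:55.
Nadia ∩ Kira ∩ Vera ∩ Tomás ∩ Carol ∩ Jun: 08:25-09:45, 11:25-12:55.

08:25-09:45, 11:25-12:55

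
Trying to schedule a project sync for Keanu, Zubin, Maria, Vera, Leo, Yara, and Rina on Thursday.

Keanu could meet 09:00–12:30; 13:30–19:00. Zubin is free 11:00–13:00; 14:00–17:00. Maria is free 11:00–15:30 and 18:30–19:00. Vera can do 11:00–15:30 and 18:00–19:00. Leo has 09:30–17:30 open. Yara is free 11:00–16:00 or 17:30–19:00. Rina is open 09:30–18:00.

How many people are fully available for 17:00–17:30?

Keanu, Leo, and Rina can make the full 17:00-17:30 slot — that's 3.

3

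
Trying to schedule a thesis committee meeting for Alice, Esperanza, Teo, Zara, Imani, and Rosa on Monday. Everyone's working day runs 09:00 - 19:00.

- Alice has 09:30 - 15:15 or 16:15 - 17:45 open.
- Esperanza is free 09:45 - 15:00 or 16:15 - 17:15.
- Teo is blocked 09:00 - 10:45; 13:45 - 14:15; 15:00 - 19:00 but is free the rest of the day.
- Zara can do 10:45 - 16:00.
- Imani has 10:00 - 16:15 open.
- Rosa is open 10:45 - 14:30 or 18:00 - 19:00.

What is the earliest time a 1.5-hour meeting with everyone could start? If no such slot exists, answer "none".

Alice free: 09:30-15:15, 16:15-17:45.
Esperanza free: 09:45-15:00, 16:15-17:15.
Teo free: 10:45-13:45, 14:15-15:00 (invert busy blocks within the working day).
Zara free: 10:45-16:00.
Imani free: 10:00-16:15.
Rosa free: 10:45-14:30, 18:00-19:00.
Alice ∩ Esperanza: 09:45-15:00, 16:15-17:15.
Alice ∩ Esperanza ∩ Teo: 10:45-13:45, 14:15-15:00.
Alice ∩ Esperanza ∩ Teo ∩ Zara: 10:45-13:45, 14:15-15:00.
Alice ∩ Esperanza ∩ Teo ∩ Zara ∩ Imani: 10:45-13:45, 14:15-15:00.
Alice ∩ Esperanza ∩ Teo ∩ Zara ∩ Imani ∩ Rosa: 10:45-13:45, 14:15-14:30.
The first common window of at least 90 minutes is 10:45-13:45, so the earliest start is 10:45.

10:45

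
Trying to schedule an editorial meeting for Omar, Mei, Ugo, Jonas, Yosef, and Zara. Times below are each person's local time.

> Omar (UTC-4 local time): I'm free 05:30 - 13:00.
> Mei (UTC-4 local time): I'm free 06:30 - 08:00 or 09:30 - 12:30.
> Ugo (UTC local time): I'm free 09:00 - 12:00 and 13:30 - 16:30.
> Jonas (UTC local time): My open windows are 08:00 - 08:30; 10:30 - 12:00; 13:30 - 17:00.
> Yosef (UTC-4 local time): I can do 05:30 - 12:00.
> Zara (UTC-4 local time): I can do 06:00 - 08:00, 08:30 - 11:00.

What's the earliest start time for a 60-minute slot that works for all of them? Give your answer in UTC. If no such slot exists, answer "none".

Omar in UTC: 09:30-17:00 (add 4h to convert from UTC-4).
Mei in UTC: 10:30-12:00, 13:30-16:30 (add 4h to convert from UTC-4).
Ugo in UTC: 09:00-12:00, 13:30-16:30.
Jonas in UTC: 08:00-08:30, 10:30-12:00, 13:30-17:00.
Yosef in UTC: 09:30-16:00 (add 4h to convert from UTC-4).
Zara in UTC: 10:00-12:00, 12:30-15:00 (add 4h to convert from UTC-4).
Omar ∩ Mei: 10:30-12:00, 13:30-16:30.
Omar ∩ Mei ∩ Ugo: 10:30-12:00, 13:30-16:30.
Omar ∩ Mei ∩ Ugo ∩ Jonas: 10:30-12:00, 13:30-16:30.
Omar ∩ Mei ∩ Ugo ∩ Jonas ∩ Yosef: 10:30-12:00, 13:30-16:00.
Omar ∩ Mei ∩ Ugo ∩ Jonas ∩ Yosef ∩ Zara: 10:30-12:00, 13:30-15:00.
The first common window of at least 60 minutes is 10:30-12:00, so the earliest start is 10:30.

10:30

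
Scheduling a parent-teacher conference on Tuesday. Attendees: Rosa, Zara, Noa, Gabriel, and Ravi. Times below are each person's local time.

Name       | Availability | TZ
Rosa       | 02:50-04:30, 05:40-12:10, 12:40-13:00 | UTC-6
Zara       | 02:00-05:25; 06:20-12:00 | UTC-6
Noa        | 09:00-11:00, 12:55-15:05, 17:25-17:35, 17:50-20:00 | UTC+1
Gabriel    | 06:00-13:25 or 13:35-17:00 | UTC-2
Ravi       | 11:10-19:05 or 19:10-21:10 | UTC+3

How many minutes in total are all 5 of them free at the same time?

Rosa in UTC: 08:50-10:30, 11:40-18:10, 18:40-19:00 (add 6h to convert from UTC-6).
Zara in UTC: 08:00-11:25, 12:20-18:00 (add 6h to convert from UTC-6).
Noa in UTC: 08:00-10:00, 11:55-14:05, 16:25-16:35, 16:50-19:00 (subtract 1h to convert from UTC+1).
Gabriel in UTC: 08:00-15:25, 15:35-19:00 (add 2h to convert from UTC-2).
Ravi in UTC: 08:10-16:05, 16:10-18:10 (subtract 3h to convert from UTC+3).
Rosa ∩ Zara: 08:50-10:30, 12:20-18:00.
Rosa ∩ Zara ∩ Noa: 08:50-10:00, 12:20-14:05, 16:25-16:35, 16:50-18:00.
Rosa ∩ Zara ∩ Noa ∩ Gabriel: 08:50-10:00, 12:20-14:05, 16:25-16:35, 16:50-18:00.
Rosa ∩ Zara ∩ Noa ∩ Gabriel ∩ Ravi: 08:50-10:00, 12:20-14:05, 16:25-16:35, 16:50-18:00.
Those are the intersection windows.
Summing the common windows: 70 + 105 + 10 + 70 = 255 minutes.

255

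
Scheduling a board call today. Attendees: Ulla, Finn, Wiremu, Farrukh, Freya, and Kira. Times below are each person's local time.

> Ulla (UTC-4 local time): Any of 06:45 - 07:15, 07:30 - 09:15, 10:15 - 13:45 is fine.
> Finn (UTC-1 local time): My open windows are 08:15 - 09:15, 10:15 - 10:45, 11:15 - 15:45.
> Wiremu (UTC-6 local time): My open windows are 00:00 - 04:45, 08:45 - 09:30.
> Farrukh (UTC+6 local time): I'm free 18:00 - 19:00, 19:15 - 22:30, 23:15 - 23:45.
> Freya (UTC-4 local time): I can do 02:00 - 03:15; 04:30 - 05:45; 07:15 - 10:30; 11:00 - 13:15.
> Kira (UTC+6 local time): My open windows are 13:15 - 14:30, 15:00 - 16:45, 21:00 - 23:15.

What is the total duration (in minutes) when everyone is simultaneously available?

30

Ulla in UTC: 10:45-11:15, 11:30-13:15, 14:15-17:45 (add 4h to convert from UTC-4).
Finn in UTC: 09:15-10:15, 11:15-11:45, 12:15-16:45 (add 1h to convert from UTC-1).
Wiremu in UTC: 06:00-10:45, 14:45-15:30 (add 6h to convert from UTC-6).
Farrukh in UTC: 12:00-13:00, 13:15-16:30, 17:15-17:45 (subtract 6h to convert from UTC+6).
Freya in UTC: 06:00-07:15, 08:30-09:45, 11:15-14:30, 15:00-17:15 (add 4h to convert from UTC-4).
Kira in UTC: 07:15-08:30, 09:00-10:45, 15:00-17:15 (subtract 6h to convert from UTC+6).
Ulla ∩ Finn: 11:30-11:45, 12:15-13:15, 14:15-16:45.
Ulla ∩ Finn ∩ Wiremu: 14:45-15:30.
Ulla ∩ Finn ∩ Wiremu ∩ Farrukh: 14:45-15:30.
Ulla ∩ Finn ∩ Wiremu ∩ Farrukh ∩ Freya: 15:00-15:30.
Ulla ∩ Finn ∩ Wiremu ∩ Farrukh ∩ Freya ∩ Kira: 15:00-15:30.
Those are the intersection windows.
That's a single block of 30 minutes.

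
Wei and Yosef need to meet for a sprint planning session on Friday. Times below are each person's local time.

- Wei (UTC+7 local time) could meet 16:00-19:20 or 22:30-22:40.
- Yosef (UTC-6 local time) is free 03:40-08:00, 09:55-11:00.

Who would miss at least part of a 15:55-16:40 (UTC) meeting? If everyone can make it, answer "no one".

Wei

Wei in UTC: 09:00-12:20, 15:30-15:40 (subtract 7h to convert from UTC+7).
Yosef in UTC: 09:40-14:00, 15:55-17:00 (add 6h to convert from UTC-6).
Wei: not fully free for 15:55-16:40. Yosef: free for 15:55-16:40.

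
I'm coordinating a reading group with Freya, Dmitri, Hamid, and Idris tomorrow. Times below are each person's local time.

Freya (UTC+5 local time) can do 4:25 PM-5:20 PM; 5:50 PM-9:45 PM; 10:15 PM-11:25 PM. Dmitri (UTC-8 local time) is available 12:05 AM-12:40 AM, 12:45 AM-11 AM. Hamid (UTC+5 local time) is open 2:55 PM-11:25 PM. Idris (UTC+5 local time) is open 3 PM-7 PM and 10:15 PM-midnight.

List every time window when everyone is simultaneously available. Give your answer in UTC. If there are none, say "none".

Freya in UTC: 11:25-12:20, 12:50-16:45, 17:15-18:25 (subtract 5h to convert from UTC+5).
Dmitri in UTC: 08:05-08:40, 08:45-19:00 (add 8h to convert from UTC-8).
Hamid in UTC: 09:55-18:25 (subtract 5h to convert from UTC+5).
Idris in UTC: 10:00-14:00, 17:15-19:00 (subtract 5h to convert from UTC+5).
Freya ∩ Dmitri: 11:25-12:20, 12:50-16:45, 17:15-18:25.
Freya ∩ Dmitri ∩ Hamid: 11:25-12:20, 12:50-16:45, 17:15-18:25.
Freya ∩ Dmitri ∩ Hamid ∩ Idris: 11:25-12:20, 12:50-14:00, 17:15-18:25.
So the common availability across everyone is 11:25-12:20, 12:50-14:00, 17:15-18:25.

11:25-12:20, 12:50-14:00, 17:15-18:25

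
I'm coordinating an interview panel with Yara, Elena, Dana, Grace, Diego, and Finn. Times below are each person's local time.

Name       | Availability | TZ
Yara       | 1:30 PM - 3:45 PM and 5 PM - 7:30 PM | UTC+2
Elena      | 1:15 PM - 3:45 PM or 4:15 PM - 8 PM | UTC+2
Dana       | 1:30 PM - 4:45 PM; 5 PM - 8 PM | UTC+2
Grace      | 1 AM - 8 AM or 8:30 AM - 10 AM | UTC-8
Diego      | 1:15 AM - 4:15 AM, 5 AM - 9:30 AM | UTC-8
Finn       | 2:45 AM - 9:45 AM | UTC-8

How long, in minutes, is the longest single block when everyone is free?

60

Yara in UTC: 11:30-13:45, 15:00-17:30 (subtract 2h to convert from UTC+2).
Elena in UTC: 11:15-13:45, 14:15-18:00 (subtract 2h to convert from UTC+2).
Dana in UTC: 11:30-14:45, 15:00-18:00 (subtract 2h to convert from UTC+2).
Grace in UTC: 09:00-16:00, 16:30-18:00 (add 8h to convert from UTC-8).
Diego in UTC: 09:15-12:15, 13:00-17:30 (add 8h to convert from UTC-8).
Finn in UTC: 10:45-17:45 (add 8h to convert from UTC-8).
Yara ∩ Elena: 11:30-13:45, 15:00-17:30.
Yara ∩ Elena ∩ Dana: 11:30-13:45, 15:00-17:30.
Yara ∩ Elena ∩ Dana ∩ Grace: 11:30-13:45, 15:00-16:00, 16:30-17:30.
Yara ∩ Elena ∩ Dana ∩ Grace ∩ Diego: 11:30-12:15, 13:00-13:45, 15:00-16:00, 16:30-17:30.
Yara ∩ Elena ∩ Dana ∩ Grace ∩ Diego ∩ Finn: 11:30-12:15, 13:00-13:45, 15:00-16:00, 16:30-17:30.
So the common availability across everyone is 11:30-12:15, 13:00-13:45, 15:00-16:00, 16:30-17:30.
The longest is 15:00-16:00 at 60 minutes.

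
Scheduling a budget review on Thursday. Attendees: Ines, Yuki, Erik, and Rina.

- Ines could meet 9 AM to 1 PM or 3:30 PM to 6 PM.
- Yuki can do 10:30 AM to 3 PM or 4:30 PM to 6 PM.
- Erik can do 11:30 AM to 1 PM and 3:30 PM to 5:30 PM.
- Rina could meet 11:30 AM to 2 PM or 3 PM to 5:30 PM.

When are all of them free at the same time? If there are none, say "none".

11:30-13:00, 16:30-17:30

Ines ∩ Yuki: 10:30-13:00, 16:30-18:00.
Ines ∩ Yuki ∩ Erik: 11:30-13:00, 16:30-17:30.
Ines ∩ Yuki ∩ Erik ∩ Rina: 11:30-13:00, 16:30-17:30.
Those are the intersection windows.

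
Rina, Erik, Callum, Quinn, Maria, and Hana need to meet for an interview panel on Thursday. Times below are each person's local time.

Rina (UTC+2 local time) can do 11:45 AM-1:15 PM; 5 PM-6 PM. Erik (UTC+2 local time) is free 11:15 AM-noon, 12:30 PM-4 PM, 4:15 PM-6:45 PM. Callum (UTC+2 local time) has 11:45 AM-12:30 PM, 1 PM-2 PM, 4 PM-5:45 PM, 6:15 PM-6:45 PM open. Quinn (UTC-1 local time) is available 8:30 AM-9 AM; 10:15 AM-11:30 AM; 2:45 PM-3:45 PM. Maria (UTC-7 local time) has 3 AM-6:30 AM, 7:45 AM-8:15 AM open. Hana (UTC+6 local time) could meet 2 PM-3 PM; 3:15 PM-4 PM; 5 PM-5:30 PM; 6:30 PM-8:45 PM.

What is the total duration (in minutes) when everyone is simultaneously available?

0

Rina in UTC: 09:45-11:15, 15:00-16:00 (subtract 2h to convert from UTC+2).
Erik in UTC: 09:15-10:00, 10:30-14:00, 14:15-16:45 (subtract 2h to convert from UTC+2).
Callum in UTC: 09:45-10:30, 11:00-12:00, 14:00-15:45, 16:15-16:45 (subtract 2h to convert from UTC+2).
Quinn in UTC: 09:30-10:00, 11:15-12:30, 15:45-16:45 (add 1h to convert from UTC-1).
Maria in UTC: 10:00-13:30, 14:45-15:15 (add 7h to convert from UTC-7).
Hana in UTC: 08:00-09:00, 09:15-10:00, 11:00-11:30, 12:30-14:45 (subtract 6h to convert from UTC+6).
Rina ∩ Erik: 09:45-10:00, 10:30-11:15, 15:00-16:00.
Rina ∩ Erik ∩ Callum: 09:45-10:00, 11:00-11:15, 15:00-15:45.
Rina ∩ Erik ∩ Callum ∩ Quinn: 09:45-10:00.
Rina ∩ Erik ∩ Callum ∩ Quinn ∩ Maria: ∅.
Rina ∩ Erik ∩ Callum ∩ Quinn ∩ Maria ∩ Hana: ∅.
There is no time when everyone is free.
There is no common window, so the total is 0 minutes.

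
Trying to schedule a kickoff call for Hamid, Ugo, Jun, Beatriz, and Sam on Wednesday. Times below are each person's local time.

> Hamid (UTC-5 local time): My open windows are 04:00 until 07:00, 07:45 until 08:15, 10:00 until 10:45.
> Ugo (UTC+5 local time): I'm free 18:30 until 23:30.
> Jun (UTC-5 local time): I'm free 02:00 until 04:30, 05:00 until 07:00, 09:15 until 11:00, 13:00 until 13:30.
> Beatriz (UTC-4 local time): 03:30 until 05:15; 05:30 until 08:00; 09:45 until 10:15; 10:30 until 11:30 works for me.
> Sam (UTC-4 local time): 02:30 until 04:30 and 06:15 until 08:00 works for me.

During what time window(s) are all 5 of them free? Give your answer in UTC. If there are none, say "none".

none

Hamid in UTC: 09:00-12:00, 12:45-13:15, 15:00-15:45 (add 5h to convert from UTC-5).
Ugo in UTC: 13:30-18:30 (subtract 5h to convert from UTC+5).
Jun in UTC: 07:00-09:30, 10:00-12:00, 14:15-16:00, 18:00-18:30 (add 5h to convert from UTC-5).
Beatriz in UTC: 07:30-09:15, 09:30-12:00, 13:45-14:15, 14:30-15:30 (add 4h to convert from UTC-4).
Sam in UTC: 06:30-08:30, 10:15-12:00 (add 4h to convert from UTC-4).
Hamid ∩ Ugo: 15:00-15:45.
Hamid ∩ Ugo ∩ Jun: 15:00-15:45.
Hamid ∩ Ugo ∩ Jun ∩ Beatriz: 15:00-15:30.
Hamid ∩ Ugo ∩ Jun ∩ Beatriz ∩ Sam: ∅.
There is no time when everyone is free.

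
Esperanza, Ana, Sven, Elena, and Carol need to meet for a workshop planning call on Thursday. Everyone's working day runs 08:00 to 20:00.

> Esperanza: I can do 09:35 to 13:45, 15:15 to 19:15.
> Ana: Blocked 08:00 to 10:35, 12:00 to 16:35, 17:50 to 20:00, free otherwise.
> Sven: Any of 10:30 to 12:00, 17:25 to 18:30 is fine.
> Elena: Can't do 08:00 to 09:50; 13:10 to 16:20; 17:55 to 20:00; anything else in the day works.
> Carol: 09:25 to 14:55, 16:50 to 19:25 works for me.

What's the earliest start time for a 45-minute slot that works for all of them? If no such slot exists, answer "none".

Esperanza free: 09:35-13:45, 15:15-19:15.
Ana free: 10:35-12:00, 16:35-17:50 (invert busy blocks within the working day).
Sven free: 10:30-12:00, 17:25-18:30.
Elena free: 09:50-13:10, 16:20-17:55 (invert busy blocks within the working day).
Carol free: 09:25-14:55, 16:50-19:25.
Esperanza ∩ Ana: 10:35-12:00, 16:35-17:50.
Esperanza ∩ Ana ∩ Sven: 10:35-12:00, 17:25-17:50.
Esperanza ∩ Ana ∩ Sven ∩ Elena: 10:35-12:00, 17:25-17:50.
Esperanza ∩ Ana ∩ Sven ∩ Elena ∩ Carol: 10:35-12:00, 17:25-17:50.
So the common availability across everyone is 10:35-12:00, 17:25-17:50.
The first common window of at least 45 minutes is 10:35-12:00, so the earliest start is 10:35.

10:35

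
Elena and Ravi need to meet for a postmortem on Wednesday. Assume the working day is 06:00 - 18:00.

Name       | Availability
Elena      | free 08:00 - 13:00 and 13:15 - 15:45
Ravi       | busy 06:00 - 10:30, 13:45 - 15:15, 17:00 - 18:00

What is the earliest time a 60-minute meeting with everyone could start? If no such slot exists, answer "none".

Elena free: 08:00-13:00, 13:15-15:45.
Ravi free: 10:30-13:45, 15:15-17:00 (invert busy blocks within the working day).
Elena ∩ Ravi: 10:30-13:00, 13:15-13:45, 15:15-15:45.
The first common window of at least 60 minutes is 10:30-13:00, so the earliest start is 10:30.

10:30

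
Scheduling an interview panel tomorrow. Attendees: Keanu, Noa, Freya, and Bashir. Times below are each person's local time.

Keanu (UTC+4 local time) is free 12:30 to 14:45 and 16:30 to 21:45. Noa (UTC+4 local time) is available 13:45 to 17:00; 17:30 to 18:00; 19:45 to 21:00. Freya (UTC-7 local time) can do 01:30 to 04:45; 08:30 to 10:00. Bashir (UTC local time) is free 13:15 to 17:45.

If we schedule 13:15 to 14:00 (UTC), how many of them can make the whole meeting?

Keanu in UTC: 08:30-10:45, 12:30-17:45 (subtract 4h to convert from UTC+4).
Noa in UTC: 09:45-13:00, 13:30-14:00, 15:45-17:00 (subtract 4h to convert from UTC+4).
Freya in UTC: 08:30-11:45, 15:30-17:00 (add 7h to convert from UTC-7).
Bashir in UTC: 13:15-17:45.
Keanu and Bashir can make the full 13:15-14:00 slot — that's 2.

2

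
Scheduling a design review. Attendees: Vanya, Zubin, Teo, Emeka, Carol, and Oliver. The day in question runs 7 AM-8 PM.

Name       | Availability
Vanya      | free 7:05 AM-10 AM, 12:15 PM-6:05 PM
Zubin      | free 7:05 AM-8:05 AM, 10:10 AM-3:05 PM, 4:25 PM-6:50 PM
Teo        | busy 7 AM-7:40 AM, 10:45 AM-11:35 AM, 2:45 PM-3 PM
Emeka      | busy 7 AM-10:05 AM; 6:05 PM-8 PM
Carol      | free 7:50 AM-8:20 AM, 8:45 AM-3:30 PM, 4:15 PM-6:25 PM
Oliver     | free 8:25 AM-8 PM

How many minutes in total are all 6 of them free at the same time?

Vanya free: 07:05-10:00, 12:15-18:05.
Zubin free: 07:05-08:05, 10:10-15:05, 16:25-18:50.
Teo free: 07:40-10:45, 11:35-14:45, 15:00-20:00 (invert busy blocks within the working day).
Emeka free: 10:05-18:05 (invert busy blocks within the working day).
Carol free: 07:50-08:20, 08:45-15:30, 16:15-18:25.
Oliver free: 08:25-20:00.
Vanya ∩ Zubin: 07:05-08:05, 12:15-15:05, 16:25-18:05.
Vanya ∩ Zubin ∩ Teo: 07:40-08:05, 12:15-14:45, 15:00-15:05, 16:25-18:05.
Vanya ∩ Zubin ∩ Teo ∩ Emeka: 12:15-14:45, 15:00-15:05, 16:25-18:05.
Vanya ∩ Zubin ∩ Teo ∩ Emeka ∩ Carol: 12:15-14:45, 15:00-15:05, 16:25-18:05.
Vanya ∩ Zubin ∩ Teo ∩ Emeka ∩ Carol ∩ Oliver: 12:15-14:45, 15:00-15:05, 16:25-18:05.
Summing the common windows: 150 + 5 + 100 = 255 minutes.

255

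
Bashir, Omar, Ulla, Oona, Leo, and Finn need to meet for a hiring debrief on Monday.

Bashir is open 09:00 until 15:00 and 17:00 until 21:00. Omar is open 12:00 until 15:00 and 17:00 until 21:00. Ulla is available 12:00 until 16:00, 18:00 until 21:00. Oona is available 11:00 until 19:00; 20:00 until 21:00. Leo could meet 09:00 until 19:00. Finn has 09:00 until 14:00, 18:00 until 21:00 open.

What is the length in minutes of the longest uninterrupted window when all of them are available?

120

Bashir ∩ Omar: 12:00-15:00, 17:00-21:00.
Bashir ∩ Omar ∩ Ulla: 12:00-15:00, 18:00-21:00.
Bashir ∩ Omar ∩ Ulla ∩ Oona: 12:00-15:00, 18:00-19:00, 20:00-21:00.
Bashir ∩ Omar ∩ Ulla ∩ Oona ∩ Leo: 12:00-15:00, 18:00-19:00.
Bashir ∩ Omar ∩ Ulla ∩ Oona ∩ Leo ∩ Finn: 12:00-14:00, 18:00-19:00.
The longest is 12:00-14:00 at 120 minutes.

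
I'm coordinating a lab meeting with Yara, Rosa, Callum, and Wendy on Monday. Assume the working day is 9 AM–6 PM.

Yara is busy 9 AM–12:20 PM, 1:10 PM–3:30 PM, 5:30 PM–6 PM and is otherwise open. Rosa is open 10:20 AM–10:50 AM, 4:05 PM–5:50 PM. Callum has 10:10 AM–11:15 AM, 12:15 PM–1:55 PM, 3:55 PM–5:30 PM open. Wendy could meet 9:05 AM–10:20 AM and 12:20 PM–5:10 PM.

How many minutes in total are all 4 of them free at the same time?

Yara free: 12:20-13:10, 15:30-17:30 (invert busy blocks within the working day).
Rosa free: 10:20-10:50, 16:05-17:50.
Callum free: 10:10-11:15, 12:15-13:55, 15:55-17:30.
Wendy free: 09:05-10:20, 12:20-17:10.
Yara ∩ Rosa: 16:05-17:30.
Yara ∩ Rosa ∩ Callum: 16:05-17:30.
Yara ∩ Rosa ∩ Callum ∩ Wendy: 16:05-17:10.
So the common availability across everyone is 16:05-17:10.
That's a single block of 65 minutes.

65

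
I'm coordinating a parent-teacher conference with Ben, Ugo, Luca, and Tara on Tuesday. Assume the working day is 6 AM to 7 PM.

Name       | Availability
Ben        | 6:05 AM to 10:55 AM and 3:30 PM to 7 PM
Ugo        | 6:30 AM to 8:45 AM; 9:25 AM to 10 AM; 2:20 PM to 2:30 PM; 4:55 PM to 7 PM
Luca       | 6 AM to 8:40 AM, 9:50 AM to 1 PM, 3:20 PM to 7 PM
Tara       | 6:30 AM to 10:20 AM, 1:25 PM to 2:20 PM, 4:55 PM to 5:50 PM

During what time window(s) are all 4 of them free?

06:30-08:40, 09:50-10:00, 16:55-17:50

Ben ∩ Ugo: 06:30-08:45, 09:25-10:00, 16:55-19:00.
Ben ∩ Ugo ∩ Luca: 06:30-08:40, 09:50-10:00, 16:55-19:00.
Ben ∩ Ugo ∩ Luca ∩ Tara: 06:30-08:40, 09:50-10:00, 16:55-17:50.
Those are the intersection windows.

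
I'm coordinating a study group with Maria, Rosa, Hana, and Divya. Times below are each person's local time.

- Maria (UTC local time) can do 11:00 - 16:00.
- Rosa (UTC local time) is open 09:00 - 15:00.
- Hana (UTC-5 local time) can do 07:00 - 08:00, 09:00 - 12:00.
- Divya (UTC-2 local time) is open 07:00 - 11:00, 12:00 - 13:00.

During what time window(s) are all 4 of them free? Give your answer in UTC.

Maria in UTC: 11:00-16:00.
Rosa in UTC: 09:00-15:00.
Hana in UTC: 12:00-13:00, 14:00-17:00 (add 5h to convert from UTC-5).
Divya in UTC: 09:00-13:00, 14:00-15:00 (add 2h to convert from UTC-2).
Maria ∩ Rosa: 11:00-15:00.
Maria ∩ Rosa ∩ Hana: 12:00-13:00, 14:00-15:00.
Maria ∩ Rosa ∩ Hana ∩ Divya: 12:00-13:00, 14:00-15:00.
So the common availability across everyone is 12:00-13:00, 14:00-15:00.

12:00-13:00, 14:00-15:00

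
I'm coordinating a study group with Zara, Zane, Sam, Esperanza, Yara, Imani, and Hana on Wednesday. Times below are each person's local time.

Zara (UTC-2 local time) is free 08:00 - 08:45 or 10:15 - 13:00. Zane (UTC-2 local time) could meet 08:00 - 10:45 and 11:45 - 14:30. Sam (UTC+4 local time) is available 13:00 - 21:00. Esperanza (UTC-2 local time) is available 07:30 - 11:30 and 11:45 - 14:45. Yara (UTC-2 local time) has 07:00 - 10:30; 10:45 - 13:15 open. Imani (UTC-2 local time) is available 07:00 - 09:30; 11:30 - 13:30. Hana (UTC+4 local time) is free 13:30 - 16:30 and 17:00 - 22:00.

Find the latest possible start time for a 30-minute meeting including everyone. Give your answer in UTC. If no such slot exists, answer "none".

Zara in UTC: 10:00-10:45, 12:15-15:00 (add 2h to convert from UTC-2).
Zane in UTC: 10:00-12:45, 13:45-16:30 (add 2h to convert from UTC-2).
Sam in UTC: 09:00-17:00 (subtract 4h to convert from UTC+4).
Esperanza in UTC: 09:30-13:30, 13:45-16:45 (add 2h to convert from UTC-2).
Yara in UTC: 09:00-12:30, 12:45-15:15 (add 2h to convert from UTC-2).
Imani in UTC: 09:00-11:30, 13:30-15:30 (add 2h to convert from UTC-2).
Hana in UTC: 09:30-12:30, 13:00-18:00 (subtract 4h to convert from UTC+4).
Zara ∩ Zane: 10:00-10:45, 12:15-12:45, 13:45-15:00.
Zara ∩ Zane ∩ Sam: 10:00-10:45, 12:15-12:45, 13:45-15:00.
Zara ∩ Zane ∩ Sam ∩ Esperanza: 10:00-10:45, 12:15-12:45, 13:45-15:00.
Zara ∩ Zane ∩ Sam ∩ Esperanza ∩ Yara: 10:00-10:45, 12:15-12:30, 13:45-15:00.
Zara ∩ Zane ∩ Sam ∩ Esperanza ∩ Yara ∩ Imani: 10:00-10:45, 13:45-15:00.
Zara ∩ Zane ∩ Sam ∩ Esperanza ∩ Yara ∩ Imani ∩ Hana: 10:00-10:45, 13:45-15:00.
So the common availability across everyone is 10:00-10:45, 13:45-15:00.
The last common window of at least 30 minutes is 13:45-15:00; a 30-minute meeting can start as late as 14:30 and still end by 15:00.

14:30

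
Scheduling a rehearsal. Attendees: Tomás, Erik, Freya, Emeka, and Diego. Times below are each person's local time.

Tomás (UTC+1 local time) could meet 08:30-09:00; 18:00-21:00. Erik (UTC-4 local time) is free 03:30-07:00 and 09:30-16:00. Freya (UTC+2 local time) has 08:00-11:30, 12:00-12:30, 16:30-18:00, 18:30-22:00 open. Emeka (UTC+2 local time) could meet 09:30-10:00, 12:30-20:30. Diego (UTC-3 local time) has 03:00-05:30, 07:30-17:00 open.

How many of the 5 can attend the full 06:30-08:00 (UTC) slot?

Tomás in UTC: 07:30-08:00, 17:00-20:00 (subtract 1h to convert from UTC+1).
Erik in UTC: 07:30-11:00, 13:30-20:00 (add 4h to convert from UTC-4).
Freya in UTC: 06:00-09:30, 10:00-10:30, 14:30-16:00, 16:30-20:00 (subtract 2h to convert from UTC+2).
Emeka in UTC: 07:30-08:00, 10:30-18:30 (subtract 2h to convert from UTC+2).
Diego in UTC: 06:00-08:30, 10:30-20:00 (add 3h to convert from UTC-3).
Freya and Diego can make the full 06:30-08:00 slot — that's 2.

2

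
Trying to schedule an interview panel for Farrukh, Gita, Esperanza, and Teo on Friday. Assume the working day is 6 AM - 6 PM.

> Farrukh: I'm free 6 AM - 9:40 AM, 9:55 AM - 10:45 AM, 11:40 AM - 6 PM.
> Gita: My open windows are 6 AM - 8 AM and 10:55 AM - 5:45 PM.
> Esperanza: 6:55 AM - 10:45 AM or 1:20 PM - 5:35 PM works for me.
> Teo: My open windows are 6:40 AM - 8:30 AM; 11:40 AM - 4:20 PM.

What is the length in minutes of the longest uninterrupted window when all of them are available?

180

Farrukh ∩ Gita: 06:00-08:00, 11:40-17:45.
Farrukh ∩ Gita ∩ Esperanza: 06:55-08:00, 13:20-17:35.
Farrukh ∩ Gita ∩ Esperanza ∩ Teo: 06:55-08:00, 13:20-16:20.
The longest is 13:20-16:20 at 180 minutes.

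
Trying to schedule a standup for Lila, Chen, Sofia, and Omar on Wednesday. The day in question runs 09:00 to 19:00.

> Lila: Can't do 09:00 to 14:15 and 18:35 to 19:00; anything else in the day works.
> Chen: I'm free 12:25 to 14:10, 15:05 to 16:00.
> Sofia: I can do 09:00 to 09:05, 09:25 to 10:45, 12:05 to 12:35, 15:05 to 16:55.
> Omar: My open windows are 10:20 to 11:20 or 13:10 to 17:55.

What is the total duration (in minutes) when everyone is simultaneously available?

55

Lila free: 14:15-18:35 (invert busy blocks within the working day).
Chen free: 12:25-14:10, 15:05-16:00.
Sofia free: 09:00-09:05, 09:25-10:45, 12:05-12:35, 15:05-16:55.
Omar free: 10:20-11:20, 13:10-17:55.
Lila ∩ Chen: 15:05-16:00.
Lila ∩ Chen ∩ Sofia: 15:05-16:00.
Lila ∩ Chen ∩ Sofia ∩ Omar: 15:05-16:00.
So the common availability across everyone is 15:05-16:00.
That's a single block of 55 minutes.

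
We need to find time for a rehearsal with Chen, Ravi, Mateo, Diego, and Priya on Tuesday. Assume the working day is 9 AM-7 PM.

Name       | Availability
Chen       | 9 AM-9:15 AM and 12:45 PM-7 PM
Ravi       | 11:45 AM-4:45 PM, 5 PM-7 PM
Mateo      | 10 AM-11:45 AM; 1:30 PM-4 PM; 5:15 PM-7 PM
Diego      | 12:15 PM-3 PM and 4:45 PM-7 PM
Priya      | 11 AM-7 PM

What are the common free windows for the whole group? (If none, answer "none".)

Chen ∩ Ravi: 12:45-16:45, 17:00-19:00.
Chen ∩ Ravi ∩ Mateo: 13:30-16:00, 17:15-19:00.
Chen ∩ Ravi ∩ Mateo ∩ Diego: 13:30-15:00, 17:15-19:00.
Chen ∩ Ravi ∩ Mateo ∩ Diego ∩ Priya: 13:30-15:00, 17:15-19:00.

13:30-15:00, 17:15-19:00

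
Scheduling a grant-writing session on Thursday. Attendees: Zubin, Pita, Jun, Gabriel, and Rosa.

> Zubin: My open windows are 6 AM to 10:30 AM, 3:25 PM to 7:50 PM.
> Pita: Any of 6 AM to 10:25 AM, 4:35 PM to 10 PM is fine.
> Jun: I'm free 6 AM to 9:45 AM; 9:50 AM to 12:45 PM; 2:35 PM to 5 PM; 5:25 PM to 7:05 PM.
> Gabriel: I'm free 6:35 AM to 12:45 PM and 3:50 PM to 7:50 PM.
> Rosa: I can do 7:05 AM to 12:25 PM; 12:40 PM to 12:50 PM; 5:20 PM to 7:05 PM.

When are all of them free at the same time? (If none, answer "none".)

07:05-09:45, 09:50-10:25, 17:25-19:05

Zubin ∩ Pita: 06:00-10:25, 16:35-19:50.
Zubin ∩ Pita ∩ Jun: 06:00-09:45, 09:50-10:25, 16:35-17:00, 17:25-19:05.
Zubin ∩ Pita ∩ Jun ∩ Gabriel: 06:35-09:45, 09:50-10:25, 16:35-17:00, 17:25-19:05.
Zubin ∩ Pita ∩ Jun ∩ Gabriel ∩ Rosa: 07:05-09:45, 09:50-10:25, 17:25-19:05.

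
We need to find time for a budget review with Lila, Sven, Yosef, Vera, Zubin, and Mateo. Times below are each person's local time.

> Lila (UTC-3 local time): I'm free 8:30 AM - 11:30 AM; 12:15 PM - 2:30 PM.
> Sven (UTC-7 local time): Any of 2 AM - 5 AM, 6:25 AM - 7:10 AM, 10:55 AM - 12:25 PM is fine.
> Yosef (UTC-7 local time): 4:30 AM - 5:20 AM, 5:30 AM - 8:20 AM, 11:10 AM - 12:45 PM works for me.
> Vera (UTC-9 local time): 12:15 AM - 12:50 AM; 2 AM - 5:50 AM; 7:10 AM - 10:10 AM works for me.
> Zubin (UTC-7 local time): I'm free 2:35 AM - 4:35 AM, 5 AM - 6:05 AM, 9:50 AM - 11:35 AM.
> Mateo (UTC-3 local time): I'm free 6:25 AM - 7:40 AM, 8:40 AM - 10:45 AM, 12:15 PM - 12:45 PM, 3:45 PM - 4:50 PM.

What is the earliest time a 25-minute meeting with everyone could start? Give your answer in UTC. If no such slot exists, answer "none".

none

Lila in UTC: 11:30-14:30, 15:15-17:30 (add 3h to convert from UTC-3).
Sven in UTC: 09:00-12:00, 13:25-14:10, 17:55-19:25 (add 7h to convert from UTC-7).
Yosef in UTC: 11:30-12:20, 12:30-15:20, 18:10-19:45 (add 7h to convert from UTC-7).
Vera in UTC: 09:15-09:50, 11:00-14:50, 16:10-19:10 (add 9h to convert from UTC-9).
Zubin in UTC: 09:35-11:35, 12:00-13:05, 16:50-18:35 (add 7h to convert from UTC-7).
Mateo in UTC: 09:25-10:40, 11:40-13:45, 15:15-15:45, 18:45-19:50 (add 3h to convert from UTC-3).
Lila ∩ Sven: 11:30-12:00, 13:25-14:10.
Lila ∩ Sven ∩ Yosef: 11:30-12:00, 13:25-14:10.
Lila ∩ Sven ∩ Yosef ∩ Vera: 11:30-12:00, 13:25-14:10.
Lila ∩ Sven ∩ Yosef ∩ Vera ∩ Zubin: 11:30-11:35.
Lila ∩ Sven ∩ Yosef ∩ Vera ∩ Zubin ∩ Mateo: ∅.
There is no time when everyone is free.
No common window is at least 25 minutes long.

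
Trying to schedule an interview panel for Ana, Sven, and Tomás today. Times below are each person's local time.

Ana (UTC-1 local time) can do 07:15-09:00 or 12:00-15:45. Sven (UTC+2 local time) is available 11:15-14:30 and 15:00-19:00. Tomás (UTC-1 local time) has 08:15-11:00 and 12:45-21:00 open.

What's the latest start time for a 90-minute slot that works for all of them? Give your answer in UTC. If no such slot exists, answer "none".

15:15

Ana in UTC: 08:15-10:00, 13:00-16:45 (add 1h to convert from UTC-1).
Sven in UTC: 09:15-12:30, 13:00-17:00 (subtract 2h to convert from UTC+2).
Tomás in UTC: 09:15-12:00, 13:45-22:00 (add 1h to convert from UTC-1).
Ana ∩ Sven: 09:15-10:00, 13:00-16:45.
Ana ∩ Sven ∩ Tomás: 09:15-10:00, 13:45-16:45.
So the common availability across everyone is 09:15-10:00, 13:45-16:45.
The last common window of at least 90 minutes is 13:45-16:45; a 90-minute meeting can start as late as 15:15 and still end by 16:45.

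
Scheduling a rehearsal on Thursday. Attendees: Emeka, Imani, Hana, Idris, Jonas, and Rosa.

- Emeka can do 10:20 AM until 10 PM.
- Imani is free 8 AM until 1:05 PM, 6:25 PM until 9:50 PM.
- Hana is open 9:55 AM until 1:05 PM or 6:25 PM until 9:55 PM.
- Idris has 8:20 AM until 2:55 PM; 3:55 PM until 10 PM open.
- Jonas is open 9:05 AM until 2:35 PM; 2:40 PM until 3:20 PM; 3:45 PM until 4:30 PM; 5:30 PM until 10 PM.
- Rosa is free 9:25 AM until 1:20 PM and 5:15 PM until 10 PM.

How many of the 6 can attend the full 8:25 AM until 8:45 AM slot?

Imani and Idris can make the full 08:25-08:45 slot — that's 2.

2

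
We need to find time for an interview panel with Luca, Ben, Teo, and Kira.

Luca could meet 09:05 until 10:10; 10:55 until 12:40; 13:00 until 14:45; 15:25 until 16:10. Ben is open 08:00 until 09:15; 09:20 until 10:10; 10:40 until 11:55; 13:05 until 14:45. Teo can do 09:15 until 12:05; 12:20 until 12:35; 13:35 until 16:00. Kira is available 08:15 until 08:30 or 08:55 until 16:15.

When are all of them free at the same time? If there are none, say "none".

09:20-10:10, 10:55-11:55, 13:35-14:45

Luca ∩ Ben: 09:05-09:15, 09:20-10:10, 10:55-11:55, 13:05-14:45.
Luca ∩ Ben ∩ Teo: 09:20-10:10, 10:55-11:55, 13:35-14:45.
Luca ∩ Ben ∩ Teo ∩ Kira: 09:20-10:10, 10:55-11:55, 13:35-14:45.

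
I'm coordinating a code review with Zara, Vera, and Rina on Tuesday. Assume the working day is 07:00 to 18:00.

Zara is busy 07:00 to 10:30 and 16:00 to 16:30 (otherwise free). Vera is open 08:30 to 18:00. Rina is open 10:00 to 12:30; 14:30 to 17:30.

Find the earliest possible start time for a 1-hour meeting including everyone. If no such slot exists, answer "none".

10:30

Zara free: 10:30-16:00, 16:30-18:00 (invert busy blocks within the working day).
Vera free: 08:30-18:00.
Rina free: 10:00-12:30, 14:30-17:30.
Zara ∩ Vera: 10:30-16:00, 16:30-18:00.
Zara ∩ Vera ∩ Rina: 10:30-12:30, 14:30-16:00, 16:30-17:30.
The first common window of at least 60 minutes is 10:30-12:30, so the earliest start is 10:30.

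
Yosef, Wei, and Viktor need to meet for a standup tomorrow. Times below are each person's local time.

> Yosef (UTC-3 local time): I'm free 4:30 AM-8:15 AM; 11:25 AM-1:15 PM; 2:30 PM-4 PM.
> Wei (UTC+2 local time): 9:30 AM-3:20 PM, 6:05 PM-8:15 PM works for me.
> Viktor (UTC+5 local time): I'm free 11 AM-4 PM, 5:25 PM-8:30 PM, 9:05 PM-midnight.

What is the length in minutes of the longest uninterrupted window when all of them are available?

210

Yosef in UTC: 07:30-11:15, 14:25-16:15, 17:30-19:00 (add 3h to convert from UTC-3).
Wei in UTC: 07:30-13:20, 16:05-18:15 (subtract 2h to convert from UTC+2).
Viktor in UTC: 06:00-11:00, 12:25-15:30, 16:05-19:00 (subtract 5h to convert from UTC+5).
Yosef ∩ Wei: 07:30-11:15, 16:05-16:15, 17:30-18:15.
Yosef ∩ Wei ∩ Viktor: 07:30-11:00, 16:05-16:15, 17:30-18:15.
The longest is 07:30-11:00 at 210 minutes.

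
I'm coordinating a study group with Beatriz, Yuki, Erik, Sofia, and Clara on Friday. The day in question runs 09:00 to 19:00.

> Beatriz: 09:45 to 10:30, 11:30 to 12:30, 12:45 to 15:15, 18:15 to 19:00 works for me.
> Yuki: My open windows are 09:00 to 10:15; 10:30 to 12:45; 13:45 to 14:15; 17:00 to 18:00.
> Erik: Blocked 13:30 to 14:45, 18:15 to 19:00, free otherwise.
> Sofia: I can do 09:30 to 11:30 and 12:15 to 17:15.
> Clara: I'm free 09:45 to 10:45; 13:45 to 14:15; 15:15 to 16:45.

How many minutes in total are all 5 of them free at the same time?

Beatriz free: 09:45-10:30, 11:30-12:30, 12:45-15:15, 18:15-19:00.
Yuki free: 09:00-10:15, 10:30-12:45, 13:45-14:15, 17:00-18:00.
Erik free: 09:00-13:30, 14:45-18:15 (invert busy blocks within the working day).
Sofia free: 09:30-11:30, 12:15-17:15.
Clara free: 09:45-10:45, 13:45-14:15, 15:15-16:45.
Beatriz ∩ Yuki: 09:45-10:15, 11:30-12:30, 13:45-14:15.
Beatriz ∩ Yuki ∩ Erik: 09:45-10:15, 11:30-12:30.
Beatriz ∩ Yuki ∩ Erik ∩ Sofia: 09:45-10:15, 12:15-12:30.
Beatriz ∩ Yuki ∩ Erik ∩ Sofia ∩ Clara: 09:45-10:15.
So the common availability across everyone is 09:45-10:15.
That's a single block of 30 minutes.

30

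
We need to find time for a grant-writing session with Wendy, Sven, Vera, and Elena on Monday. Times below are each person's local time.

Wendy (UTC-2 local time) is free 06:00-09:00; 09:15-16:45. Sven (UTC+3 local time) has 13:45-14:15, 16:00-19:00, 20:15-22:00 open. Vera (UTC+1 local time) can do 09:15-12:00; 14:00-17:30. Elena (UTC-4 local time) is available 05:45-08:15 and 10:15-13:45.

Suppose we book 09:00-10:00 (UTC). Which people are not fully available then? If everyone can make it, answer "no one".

Elena, Sven

Wendy in UTC: 08:00-11:00, 11:15-18:45 (add 2h to convert from UTC-2).
Sven in UTC: 10:45-11:15, 13:00-16:00, 17:15-19:00 (subtract 3h to convert from UTC+3).
Vera in UTC: 08:15-11:00, 13:00-16:30 (subtract 1h to convert from UTC+1).
Elena in UTC: 09:45-12:15, 14:15-17:45 (add 4h to convert from UTC-4).
Wendy: free for 09:00-10:00. Sven: not fully free for 09:00-10:00. Vera: free for 09:00-10:00. Elena: not fully free for 09:00-10:00.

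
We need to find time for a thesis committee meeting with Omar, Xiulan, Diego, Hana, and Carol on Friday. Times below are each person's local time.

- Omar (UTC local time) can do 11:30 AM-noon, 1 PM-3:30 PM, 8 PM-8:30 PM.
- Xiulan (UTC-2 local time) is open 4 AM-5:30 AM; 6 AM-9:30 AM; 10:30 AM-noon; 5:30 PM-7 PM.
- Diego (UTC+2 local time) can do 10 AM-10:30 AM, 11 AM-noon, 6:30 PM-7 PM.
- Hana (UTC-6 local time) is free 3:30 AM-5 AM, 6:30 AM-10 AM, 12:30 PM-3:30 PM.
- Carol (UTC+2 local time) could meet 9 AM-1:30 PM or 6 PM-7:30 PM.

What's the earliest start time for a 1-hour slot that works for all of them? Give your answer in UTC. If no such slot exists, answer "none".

none

Omar in UTC: 11:30-12:00, 13:00-15:30, 20:00-20:30.
Xiulan in UTC: 06:00-07:30, 08:00-11:30, 12:30-14:00, 19:30-21:00 (add 2h to convert from UTC-2).
Diego in UTC: 08:00-08:30, 09:00-10:00, 16:30-17:00 (subtract 2h to convert from UTC+2).
Hana in UTC: 09:30-11:00, 12:30-16:00, 18:30-21:30 (add 6h to convert from UTC-6).
Carol in UTC: 07:00-11:30, 16:00-17:30 (subtract 2h to convert from UTC+2).
Omar ∩ Xiulan: 13:00-14:00, 20:00-20:30.
Omar ∩ Xiulan ∩ Diego: ∅.
Omar ∩ Xiulan ∩ Diego ∩ Hana: ∅.
Omar ∩ Xiulan ∩ Diego ∩ Hana ∩ Carol: ∅.
There is no time when everyone is free.
No common window is at least 60 minutes long.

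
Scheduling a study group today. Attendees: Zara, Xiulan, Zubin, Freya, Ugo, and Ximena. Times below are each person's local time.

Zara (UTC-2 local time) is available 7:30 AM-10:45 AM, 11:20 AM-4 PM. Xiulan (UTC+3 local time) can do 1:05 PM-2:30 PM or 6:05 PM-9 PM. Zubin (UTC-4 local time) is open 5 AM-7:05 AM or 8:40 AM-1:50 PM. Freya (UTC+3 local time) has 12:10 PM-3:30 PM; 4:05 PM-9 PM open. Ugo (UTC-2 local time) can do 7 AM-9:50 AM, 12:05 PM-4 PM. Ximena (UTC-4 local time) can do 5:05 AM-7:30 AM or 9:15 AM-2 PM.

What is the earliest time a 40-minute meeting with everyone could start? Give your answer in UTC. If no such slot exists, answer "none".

Zara in UTC: 09:30-12:45, 13:20-18:00 (add 2h to convert from UTC-2).
Xiulan in UTC: 10:05-11:30, 15:05-18:00 (subtract 3h to convert from UTC+3).
Zubin in UTC: 09:00-11:05, 12:40-17:50 (add 4h to convert from UTC-4).
Freya in UTC: 09:10-12:30, 13:05-18:00 (subtract 3h to convert from UTC+3).
Ugo in UTC: 09:00-11:50, 14:05-18:00 (add 2h to convert from UTC-2).
Ximena in UTC: 09:05-11:30, 13:15-18:00 (add 4h to convert from UTC-4).
Zara ∩ Xiulan: 10:05-11:30, 15:05-18:00.
Zara ∩ Xiulan ∩ Zubin: 10:05-11:05, 15:05-17:50.
Zara ∩ Xiulan ∩ Zubin ∩ Freya: 10:05-11:05, 15:05-17:50.
Zara ∩ Xiulan ∩ Zubin ∩ Freya ∩ Ugo: 10:05-11:05, 15:05-17:50.
Zara ∩ Xiulan ∩ Zubin ∩ Freya ∩ Ugo ∩ Ximena: 10:05-11:05, 15:05-17:50.
Those are the intersection windows.
The first common window of at least 40 minutes is 10:05-11:05, so the earliest start is 10:05.

10:05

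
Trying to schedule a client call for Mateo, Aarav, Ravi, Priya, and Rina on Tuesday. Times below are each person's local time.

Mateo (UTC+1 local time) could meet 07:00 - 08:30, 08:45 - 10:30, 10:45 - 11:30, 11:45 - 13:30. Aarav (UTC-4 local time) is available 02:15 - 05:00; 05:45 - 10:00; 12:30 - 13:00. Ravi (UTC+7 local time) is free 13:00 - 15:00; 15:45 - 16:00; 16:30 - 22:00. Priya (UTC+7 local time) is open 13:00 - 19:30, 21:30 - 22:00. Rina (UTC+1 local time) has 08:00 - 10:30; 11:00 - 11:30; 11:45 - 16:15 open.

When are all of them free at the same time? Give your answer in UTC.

07:00-07:30, 07:45-08:00, 08:45-09:00, 10:00-10:30, 10:45-12:30

Mateo in UTC: 06:00-07:30, 07:45-09:30, 09:45-10:30, 10:45-12:30 (subtract 1h to convert from UTC+1).
Aarav in UTC: 06:15-09:00, 09:45-14:00, 16:30-17:00 (add 4h to convert from UTC-4).
Ravi in UTC: 06:00-08:00, 08:45-09:00, 09:30-15:00 (subtract 7h to convert from UTC+7).
Priya in UTC: 06:00-12:30, 14:30-15:00 (subtract 7h to convert from UTC+7).
Rina in UTC: 07:00-09:30, 10:00-10:30, 10:45-15:15 (subtract 1h to convert from UTC+1).
Mateo ∩ Aarav: 06:15-07:30, 07:45-09:00, 09:45-10:30, 10:45-12:30.
Mateo ∩ Aarav ∩ Ravi: 06:15-07:30, 07:45-08:00, 08:45-09:00, 09:45-10:30, 10:45-12:30.
Mateo ∩ Aarav ∩ Ravi ∩ Priya: 06:15-07:30, 07:45-08:00, 08:45-09:00, 09:45-10:30, 10:45-12:30.
Mateo ∩ Aarav ∩ Ravi ∩ Priya ∩ Rina: 07:00-07:30, 07:45-08:00, 08:45-09:00, 10:00-10:30, 10:45-12:30.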